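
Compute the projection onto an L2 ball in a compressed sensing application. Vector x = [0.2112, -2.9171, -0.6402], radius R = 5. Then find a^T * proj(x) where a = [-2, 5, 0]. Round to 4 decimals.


Step 1: Compute ||x|| (intermediates to 6 decimals).
||x|| = sqrt(0.2112^2 + (-2.9171)^2 + (-0.6402)^2) = 2.993983
Step 2: Project.
Since ||x|| <= R, proj = x (no scaling needed).
proj(x) = [0.2112, -2.9171, -0.6402]
Step 3: Dot product.
a^T * proj(x) = -2*0.2112 + 5*(-2.9171) + 0*(-0.6402) = -15.0079


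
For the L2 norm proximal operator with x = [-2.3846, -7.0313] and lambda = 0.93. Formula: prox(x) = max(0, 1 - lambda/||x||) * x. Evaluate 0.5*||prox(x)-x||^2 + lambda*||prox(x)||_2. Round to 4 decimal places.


Step 1: Compute ||x||.
||x|| = 7.4247
Step 2: Compute scaling factor.
scale = max(0, 1 - 0.93/7.4247) = 0.8747
Step 3: prox(x) = [-2.0859, -6.1506]
||prox(x)|| = 6.4947
Step 4: Proximal objective.
0.5*||prox-x||^2 = 0.4325
lambda*||prox|| = 6.0401
Total = 6.4725


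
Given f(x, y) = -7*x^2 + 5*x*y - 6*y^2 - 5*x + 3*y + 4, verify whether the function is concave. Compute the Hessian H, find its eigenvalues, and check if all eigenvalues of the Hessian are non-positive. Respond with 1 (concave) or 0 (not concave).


The Hessian of f(x,y) = -7*x^2 + 5*x*y - 6*y^2 - 5*x + 3*y + 4 is:
H = [[-14, 5], [5, -12]]
Trace = -14 - 12 = -26
Determinant = -14*-12 - (5)^2 = 143
Discriminant = (-26)^2 - 4*143 = 104.0
Eigenvalues: lambda_1 = -18.099, lambda_2 = -7.901
The function is concave.

1


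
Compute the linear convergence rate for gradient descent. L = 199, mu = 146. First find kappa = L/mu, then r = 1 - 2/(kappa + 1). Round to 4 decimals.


Step 1: Compute the condition number.
kappa = L/mu = 199/146 = 1.363
Step 2: Compute the convergence rate.
r = 1 - 2/(kappa + 1) = 1 - 2*mu/(L + mu) = (L - mu)/(L + mu) = 53/345 = 0.1536


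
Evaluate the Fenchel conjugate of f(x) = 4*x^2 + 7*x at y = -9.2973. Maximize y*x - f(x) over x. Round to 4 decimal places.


f*(y) = sup_x {y*x - a*x^2 - b*x} = sup_x {(y-b)*x - a*x^2}
FOC: (y - b) - 2a*x = 0 => x* = (y - b)/(2a)
x* = (-9.2973 - 7)/(2*4) = -2.0372
f*(-9.2973) = (y-b)^2/(4a) = (-9.2973 - 7)^2/(4*4)
= 265.602/16 = 16.6001


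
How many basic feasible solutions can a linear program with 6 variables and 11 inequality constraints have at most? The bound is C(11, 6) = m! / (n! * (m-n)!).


Each vertex corresponds to some choice of n active constraints out of m, so the number of vertices is at most C(m, n) = m! / (n!(m-n)!).
m = 11, n = 6
Numerator: 11 * 10 * 9 * 8 * 7 * 6
Denominator: 6! = 720
C(11, 6) = 462


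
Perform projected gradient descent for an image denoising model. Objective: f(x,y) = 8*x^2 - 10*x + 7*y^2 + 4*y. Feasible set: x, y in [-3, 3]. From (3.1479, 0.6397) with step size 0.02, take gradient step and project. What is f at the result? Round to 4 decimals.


Step 1: Compute gradient at (3.1479, 0.6397).
grad_x = 2*8*3.1479 - 10 = 40.3664
grad_y = 2*7*0.6397 + 4 = 12.9558
Step 2: Gradient step.
x_raw = 3.1479 - 0.02*40.3664 = 2.3406
y_raw = 0.6397 - 0.02*12.9558 = 0.3806
Step 3: Project onto [-3, 3].
x_proj = clip(2.3406) = 2.3406
y_proj = clip(0.3806) = 0.3806
Step 4: Evaluate f.
f(2.3406, 0.3806) = 22.9567


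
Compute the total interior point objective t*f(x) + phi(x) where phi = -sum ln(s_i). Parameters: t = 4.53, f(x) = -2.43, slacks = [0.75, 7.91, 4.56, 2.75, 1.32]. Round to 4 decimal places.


Step 1: Compute log-barrier.
ln values: [-0.2877, 2.0681, 1.5173, 1.0116, 0.2776]
phi = -(-0.2877 + 2.0681 + 1.5173 + 1.0116 + 0.2776) = -4.587
Step 2: Compute augmented objective.
t*f(x) = 4.53*-2.43 = -11.0079
Total = -11.0079 - 4.587 = -15.5949


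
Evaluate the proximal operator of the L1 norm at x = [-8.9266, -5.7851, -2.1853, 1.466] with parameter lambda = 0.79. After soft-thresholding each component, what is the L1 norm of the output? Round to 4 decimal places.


Soft-thresholding with lambda = 0.79:
prox(-8.9266) = sign(-8.9266)*max(|-8.9266| - 0.79, 0) = -8.1366
prox(-5.7851) = sign(-5.7851)*max(|-5.7851| - 0.79, 0) = -4.9951
prox(-2.1853) = sign(-2.1853)*max(|-2.1853| - 0.79, 0) = -1.3953
prox(1.466) = sign(1.466)*max(|1.466| - 0.79, 0) = 0.676
prox(x) = [-8.1366, -4.9951, -1.3953, 0.676]
||prox(x)||_1 = 8.1366 + 4.9951 + 1.3953 + 0.676 = 15.203


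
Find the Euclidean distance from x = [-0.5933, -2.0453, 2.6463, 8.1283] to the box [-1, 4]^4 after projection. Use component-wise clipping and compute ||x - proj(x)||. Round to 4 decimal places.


Project each component onto [-1, 4].
clip(-0.5933) = -0.5933, clip(-2.0453) = -1.0, clip(2.6463) = 2.6463, clip(8.1283) = 4.0
Projection = [-0.5933, -1.0, 2.6463, 4.0]
Squared diffs: [0.0, 1.0927, 0.0, 17.0429]
Distance = sqrt(18.1356) = 4.2586


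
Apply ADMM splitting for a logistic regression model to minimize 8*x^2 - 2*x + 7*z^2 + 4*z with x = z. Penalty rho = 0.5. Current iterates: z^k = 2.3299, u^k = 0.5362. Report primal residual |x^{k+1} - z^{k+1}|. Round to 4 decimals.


ADMM iteration with rho = 0.5, z^k = 2.3299, u^k = 0.5362
Step 1: x-update.
Minimize 8*x^2 - 2*x + (0.5/2)*(x - 2.3299 + 0.5362)^2
FOC: (2*8 + 0.5)*x = 2 + 0.5*(2.3299 - 0.5362)
x^{k+1} = 0.1756
Step 2: z-update.
Minimize 7*z^2 + 4*z + (0.5/2)*(0.1756 - z + 0.5362)^2
FOC: (2*7 + 0.5)*z = -4 + 0.5*(0.1756 + 0.5362)
z^{k+1} = -0.2513
Step 3: u-update.
u^{k+1} = 0.5362 + 0.1756 + 0.2513 = 0.9631
Step 4: Primal residual = |0.1756 + 0.2513| = 0.4269


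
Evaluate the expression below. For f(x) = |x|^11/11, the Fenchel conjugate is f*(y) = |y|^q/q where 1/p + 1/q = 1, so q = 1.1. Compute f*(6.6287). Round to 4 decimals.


The conjugate exponent q satisfies 1/p + 1/q = 1.
p = 11, so q = 11/(11 - 1) = 1.1
|y|^q = 6.6287^1.1 = 8.0089
f*(6.6287) = 8.0089 / 1.1 = 7.2808


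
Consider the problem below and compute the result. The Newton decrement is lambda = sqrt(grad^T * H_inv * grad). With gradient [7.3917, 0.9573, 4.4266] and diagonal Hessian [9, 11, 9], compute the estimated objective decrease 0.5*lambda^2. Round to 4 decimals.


Step 1: H is diagonal, so H^(-1) * g = [0.8213, 0.087, 0.4918].
Step 2: g^T H^(-1) g = sum_i g_i^2 / H_ii
  = (7.3917)^2/9 + (0.9573)^2/11 + (4.4266)^2/9
  = 6.0708 + 0.0833 + 2.1772 = 8.3313
Step 3: Objective decrease = 0.5 * g^T H^(-1) g = 4.1657


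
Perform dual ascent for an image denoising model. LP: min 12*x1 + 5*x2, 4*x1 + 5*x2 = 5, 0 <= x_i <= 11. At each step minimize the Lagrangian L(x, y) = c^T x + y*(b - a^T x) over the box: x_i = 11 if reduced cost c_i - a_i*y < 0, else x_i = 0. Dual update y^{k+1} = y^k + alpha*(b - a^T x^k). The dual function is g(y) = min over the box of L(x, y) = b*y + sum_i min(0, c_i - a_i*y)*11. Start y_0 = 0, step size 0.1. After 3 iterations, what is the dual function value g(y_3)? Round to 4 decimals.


Dual ascent for LP: min 12*x1 + 5*x2, 4*x1 + 5*x2 = 5, 0 <= x_i <= 11
Step 1: y^k = 0.0, reduced costs: (12.0, 5.0)
  x^k = (0.0, 0.0), subgradient = b - a^T x = 5.0
  y^{k+1} = 0.0 + 0.1*5.0 = 0.5
Step 2: y^k = 0.5, reduced costs: (10.0, 2.5)
  x^k = (0.0, 0.0), subgradient = b - a^T x = 5.0
  y^{k+1} = 0.5 + 0.1*5.0 = 1.0
Step 3: y^k = 1.0, reduced costs: (8.0, 0.0)
  x^k = (0.0, 0.0), subgradient = b - a^T x = 5.0
  y^{k+1} = 1.0 + 0.1*5.0 = 1.5
Dual objective at y_3 = 1.5: reduced costs (6.0, -2.5), box minimizer x = (0.0, 11.0)
g(y_3) = b*y + (c1 - a1*y)*x1 + (c2 - a2*y)*x2 = 5*1.5 + 6.0*0.0 + (-2.5)*11.0 = 7.5 + 0.0 - 27.5 = -20.0


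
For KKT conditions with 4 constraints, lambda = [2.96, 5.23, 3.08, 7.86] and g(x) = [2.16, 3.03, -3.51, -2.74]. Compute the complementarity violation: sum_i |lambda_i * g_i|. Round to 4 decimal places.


KKT complementary slackness check:
lambda_1 * g_1 = 2.96 * 2.16 = 6.3936
lambda_2 * g_2 = 5.23 * 3.03 = 15.8469
lambda_3 * g_3 = 3.08 * -3.51 = -10.8108
lambda_4 * g_4 = 7.86 * -2.74 = -21.5364
Total violation = 6.3936 + 15.8469 + 10.8108 + 21.5364 = 54.5877


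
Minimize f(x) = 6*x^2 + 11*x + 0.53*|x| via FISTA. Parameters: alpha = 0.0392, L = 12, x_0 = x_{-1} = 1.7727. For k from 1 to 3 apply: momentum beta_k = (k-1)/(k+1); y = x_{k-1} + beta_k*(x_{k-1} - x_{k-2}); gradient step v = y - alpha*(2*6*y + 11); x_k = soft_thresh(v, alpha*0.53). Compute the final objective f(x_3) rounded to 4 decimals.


FISTA on f(x) = 6*x^2 + 11*x + 0.53*|x|
L = 12, alpha = 0.0392
Iteration 1: beta = 0.0, y = 1.7727 + 0.0*(1.7727 - 1.7727) = 1.7727
  grad(y) = 32.2724, v = y - alpha*grad = 0.5076
  prox(v) = soft_thresh(0.5076, 0.0208) = 0.4868
Iteration 2: beta = 0.3333, y = 0.4868 + 0.3333*(0.4868 - 1.7727) = 0.0582
  grad(y) = 11.6987, v = y - alpha*grad = -0.4004
  prox(v) = soft_thresh(-0.4004, 0.0208) = -0.3796
Iteration 3: beta = 0.5, y = -0.3796 + 0.5*(-0.3796 - 0.4868) = -0.8128
  grad(y) = 1.2464, v = y - alpha*grad = -0.8617
  prox(v) = soft_thresh(-0.8617, 0.0208) = -0.8409
f(x_3) = 6*(-0.8409)^2 + 11*(-0.8409) + 0.53*|-0.8409| = -4.5615


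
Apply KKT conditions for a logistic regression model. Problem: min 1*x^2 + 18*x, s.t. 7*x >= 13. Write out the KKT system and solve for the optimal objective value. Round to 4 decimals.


Step 1: Try lambda = 0 (constraint inactive).
x_unc = -18/(2*1) = -9.0
Check: 7*-9.0 = -63.0 < 13 -- violated!
Step 2: Constraint must be active: 7*x = 13
x* = 13/7 = 1.8571 (rounded; the exact value 13/7 is used below)
lambda = (2*1*(13/7) + 18)/7 = 3.102
Step 3: Compute optimal value.
f(x*) = 1*(13/7)^2 + 18*(13/7) = 36.8776


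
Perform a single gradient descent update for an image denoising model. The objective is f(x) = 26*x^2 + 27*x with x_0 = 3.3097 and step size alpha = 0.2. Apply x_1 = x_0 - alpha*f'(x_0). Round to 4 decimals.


We compute the gradient at x_0 and apply the update.
f'(x) = 52*x + 27
f'(3.3097) = 52*3.3097 + 27 = 199.1044
x_1 = 3.3097 - 0.2*199.1044 = -36.5112


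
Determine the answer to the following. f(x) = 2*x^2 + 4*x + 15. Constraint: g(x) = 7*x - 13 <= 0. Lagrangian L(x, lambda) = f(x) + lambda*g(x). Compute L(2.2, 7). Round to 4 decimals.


Step 1: Evaluate f(x).
f(2.2) = 2*2.2^2 + 4*2.2 + 15 = 33.48
Step 2: Evaluate g(x).
g(2.2) = 7*2.2 - 13 = 2.4
Step 3: Compute Lagrangian.
L = 33.48 + 7*2.4 = 50.28


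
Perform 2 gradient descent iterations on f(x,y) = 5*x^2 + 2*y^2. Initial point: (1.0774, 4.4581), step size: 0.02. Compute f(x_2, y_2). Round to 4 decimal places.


Gradient descent on f(x,y) = 5*x^2 + 2*y^2.
Starting point: (1.0774, 4.4581), alpha = 0.02
Step 1: grad_x = 2*5*1.0774 = 10.774, grad_y = 2*2*4.4581 = 17.8324
  x_1 = 1.0774 - 0.02*10.774 = 0.8619
  y_1 = 4.4581 - 0.02*17.8324 = 4.1015
Step 2: grad_x = 2*5*0.8619 = 8.6192, grad_y = 2*2*4.1015 = 16.4058
  x_2 = 0.8619 - 0.02*8.6192 = 0.6895
  y_2 = 4.1015 - 0.02*16.4058 = 3.7733
f(0.6895, 3.7733) = 5*0.6895^2 + 2*3.7733^2 = 30.8534


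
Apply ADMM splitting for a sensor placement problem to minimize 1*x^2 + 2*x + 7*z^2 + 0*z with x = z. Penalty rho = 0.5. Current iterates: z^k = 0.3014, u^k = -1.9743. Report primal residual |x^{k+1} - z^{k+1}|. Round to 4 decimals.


ADMM iteration with rho = 0.5, z^k = 0.3014, u^k = -1.9743
Step 1: x-update.
Minimize 1*x^2 + 2*x + (0.5/2)*(x - 0.3014 - 1.9743)^2
FOC: (2*1 + 0.5)*x = -2 + 0.5*(0.3014 + 1.9743)
x^{k+1} = -0.3449
Step 2: z-update.
Minimize 7*z^2 + 0*z + (0.5/2)*(-0.3449 - z - 1.9743)^2
FOC: (2*7 + 0.5)*z = 0 + 0.5*(-0.3449 - 1.9743)
z^{k+1} = -0.08
Step 3: u-update.
u^{k+1} = -1.9743 - 0.3449 + 0.08 = -2.2392
Step 4: Primal residual = |-0.3449 + 0.08| = 0.2649


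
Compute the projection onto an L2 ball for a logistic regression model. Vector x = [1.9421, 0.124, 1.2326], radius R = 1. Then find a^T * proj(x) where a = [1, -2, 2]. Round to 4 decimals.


Step 1: Compute ||x|| (intermediates to 6 decimals).
||x|| = sqrt(1.9421^2 + 0.124^2 + 1.2326^2) = 2.303569
Step 2: Project.
Since ||x|| > R, scale = R/||x|| = 1/2.303569 = 0.434109, proj(x) = scale * x
proj(x) = [0.843083, 0.05383, 0.535083]
Step 3: Dot product.
a^T * proj(x) = 1*0.843083 - 2*0.05383 + 2*0.535083 = 1.8056


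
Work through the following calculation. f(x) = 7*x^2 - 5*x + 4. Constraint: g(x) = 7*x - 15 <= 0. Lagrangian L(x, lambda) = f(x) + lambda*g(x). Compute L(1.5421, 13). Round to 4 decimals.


Step 1: Evaluate f(x).
f(1.5421) = 7*1.5421^2 - 5*1.5421 + 4 = 12.936
Step 2: Evaluate g(x).
g(1.5421) = 7*1.5421 - 15 = -4.2053
Step 3: Compute Lagrangian.
L = 12.936 + 13*-4.2053 = -41.7329


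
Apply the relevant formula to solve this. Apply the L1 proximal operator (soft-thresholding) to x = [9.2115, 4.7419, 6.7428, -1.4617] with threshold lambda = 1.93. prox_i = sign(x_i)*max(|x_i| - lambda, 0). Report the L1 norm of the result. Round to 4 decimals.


Soft-thresholding with lambda = 1.93:
prox(9.2115) = sign(9.2115)*max(|9.2115| - 1.93, 0) = 7.2815
prox(4.7419) = sign(4.7419)*max(|4.7419| - 1.93, 0) = 2.8119
prox(6.7428) = sign(6.7428)*max(|6.7428| - 1.93, 0) = 4.8128
prox(-1.4617) = sign(-1.4617)*max(|-1.4617| - 1.93, 0) = 0.0
prox(x) = [7.2815, 2.8119, 4.8128, 0.0]
||prox(x)||_1 = 7.2815 + 2.8119 + 4.8128 + 0.0 = 14.9062


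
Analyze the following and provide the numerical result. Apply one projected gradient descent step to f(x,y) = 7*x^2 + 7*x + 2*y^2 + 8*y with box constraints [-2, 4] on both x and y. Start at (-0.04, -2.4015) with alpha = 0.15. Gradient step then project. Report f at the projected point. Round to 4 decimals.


Step 1: Compute gradient at (-0.04, -2.4015).
grad_x = 2*7*-0.04 + 7 = 6.44
grad_y = 2*2*-2.4015 + 8 = -1.606
Step 2: Gradient step.
x_raw = -0.04 - 0.15*6.44 = -1.006
y_raw = -2.4015 - 0.15*-1.606 = -2.1606
Step 3: Project onto [-2, 4].
x_proj = clip(-1.006) = -1.006
y_proj = clip(-2.1606) = -2.0
Step 4: Evaluate f.
f(-1.006, -2.0) = -7.9577


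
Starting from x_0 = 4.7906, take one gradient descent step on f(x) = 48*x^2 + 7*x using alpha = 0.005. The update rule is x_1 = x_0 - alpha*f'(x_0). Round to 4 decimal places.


We compute the gradient at x_0 and apply the update.
f'(x) = 96*x + 7
f'(4.7906) = 96*4.7906 + 7 = 466.8976
x_1 = 4.7906 - 0.005*466.8976 = 2.4561


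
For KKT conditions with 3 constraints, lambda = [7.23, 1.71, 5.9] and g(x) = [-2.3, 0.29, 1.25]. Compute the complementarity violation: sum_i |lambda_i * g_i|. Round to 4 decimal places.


KKT complementary slackness check:
lambda_1 * g_1 = 7.23 * -2.3 = -16.629
lambda_2 * g_2 = 1.71 * 0.29 = 0.4959
lambda_3 * g_3 = 5.9 * 1.25 = 7.375
Total violation = 16.629 + 0.4959 + 7.375 = 24.4999


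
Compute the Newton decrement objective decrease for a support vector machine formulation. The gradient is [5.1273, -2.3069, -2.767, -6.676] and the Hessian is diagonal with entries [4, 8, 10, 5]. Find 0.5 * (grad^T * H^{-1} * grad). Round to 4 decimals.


Step 1: H is diagonal, so H^(-1) * g = [1.2818, -0.2884, -0.2767, -1.3352].
Step 2: g^T H^(-1) g = sum_i g_i^2 / H_ii
  = (5.1273)^2/4 + (-2.3069)^2/8 + (-2.767)^2/10 + (-6.676)^2/5
  = 6.5723 + 0.6652 + 0.7656 + 8.9138 = 16.9169
Step 3: Objective decrease = 0.5 * g^T H^(-1) g = 8.4585


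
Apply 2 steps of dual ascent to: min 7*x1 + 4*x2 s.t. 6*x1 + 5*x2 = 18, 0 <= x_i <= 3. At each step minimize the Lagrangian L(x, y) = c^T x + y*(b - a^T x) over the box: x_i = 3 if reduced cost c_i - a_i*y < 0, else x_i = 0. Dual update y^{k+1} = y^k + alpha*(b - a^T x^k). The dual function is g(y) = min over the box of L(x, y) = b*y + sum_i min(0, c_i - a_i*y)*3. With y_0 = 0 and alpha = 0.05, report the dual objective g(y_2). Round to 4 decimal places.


Dual ascent for LP: min 7*x1 + 4*x2, 6*x1 + 5*x2 = 18, 0 <= x_i <= 3
Step 1: y^k = 0.0, reduced costs: (7.0, 4.0)
  x^k = (0.0, 0.0), subgradient = b - a^T x = 18.0
  y^{k+1} = 0.0 + 0.05*18.0 = 0.9
Step 2: y^k = 0.9, reduced costs: (1.6, -0.5)
  x^k = (0.0, 3.0), subgradient = b - a^T x = 3.0
  y^{k+1} = 0.9 + 0.05*3.0 = 1.05
Dual objective at y_2 = 1.05: reduced costs (0.7, -1.25), box minimizer x = (0.0, 3.0)
g(y_2) = b*y + (c1 - a1*y)*x1 + (c2 - a2*y)*x2 = 18*1.05 + 0.7*0.0 + (-1.25)*3.0 = 18.9 + 0.0 - 3.75 = 15.15


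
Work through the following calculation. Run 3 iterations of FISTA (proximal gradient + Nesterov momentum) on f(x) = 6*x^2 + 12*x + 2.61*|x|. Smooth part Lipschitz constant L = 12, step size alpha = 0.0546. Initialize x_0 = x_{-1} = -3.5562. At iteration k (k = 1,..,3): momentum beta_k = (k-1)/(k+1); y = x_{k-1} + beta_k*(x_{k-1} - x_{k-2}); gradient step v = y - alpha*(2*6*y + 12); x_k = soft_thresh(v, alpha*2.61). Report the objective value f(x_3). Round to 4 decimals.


FISTA on f(x) = 6*x^2 + 12*x + 2.61*|x|
L = 12, alpha = 0.0546
Iteration 1: beta = 0.0, y = -3.5562 + 0.0*(-3.5562 + 3.5562) = -3.5562
  grad(y) = -30.6744, v = y - alpha*grad = -1.8814
  prox(v) = soft_thresh(-1.8814, 0.1425) = -1.7389
Iteration 2: beta = 0.3333, y = -1.7389 + 0.3333*(-1.7389 + 3.5562) = -1.1331
  grad(y) = -1.5971, v = y - alpha*grad = -1.0459
  prox(v) = soft_thresh(-1.0459, 0.1425) = -0.9034
Iteration 3: beta = 0.5, y = -0.9034 + 0.5*(-0.9034 + 1.7389) = -0.4856
  grad(y) = 6.1723, v = y - alpha*grad = -0.8226
  prox(v) = soft_thresh(-0.8226, 0.1425) = -0.6801
f(x_3) = 6*(-0.6801)^2 + 12*(-0.6801) + 2.61*|-0.6801| = -3.611


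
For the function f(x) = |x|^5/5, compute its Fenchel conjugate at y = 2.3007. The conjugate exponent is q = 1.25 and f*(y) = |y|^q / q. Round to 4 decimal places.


The conjugate exponent q satisfies 1/p + 1/q = 1.
p = 5, so q = 5/(5 - 1) = 1.25
|y|^q = 2.3007^1.25 = 2.8335
f*(2.3007) = 2.8335 / 1.25 = 2.2668


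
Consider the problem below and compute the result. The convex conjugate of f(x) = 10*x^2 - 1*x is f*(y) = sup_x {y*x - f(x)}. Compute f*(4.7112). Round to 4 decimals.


f*(y) = sup_x {y*x - a*x^2 - b*x} = sup_x {(y-b)*x - a*x^2}
FOC: (y - b) - 2a*x = 0 => x* = (y - b)/(2a)
x* = (4.7112 + 1)/(2*10) = 0.2856
f*(4.7112) = (y-b)^2/(4a) = (4.7112 + 1)^2/(4*10)
= 32.6178/40 = 0.8154


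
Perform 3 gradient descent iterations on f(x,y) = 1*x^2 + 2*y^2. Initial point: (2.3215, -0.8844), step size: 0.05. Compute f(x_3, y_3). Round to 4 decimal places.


Gradient descent on f(x,y) = 1*x^2 + 2*y^2.
Starting point: (2.3215, -0.8844), alpha = 0.05
Step 1: grad_x = 2*1*2.3215 = 4.643, grad_y = 2*2*-0.8844 = -3.5376
  x_1 = 2.3215 - 0.05*4.643 = 2.0894
  y_1 = -0.8844 - 0.05*-3.5376 = -0.7075
Step 2: grad_x = 2*1*2.0894 = 4.1787, grad_y = 2*2*-0.7075 = -2.8301
  x_2 = 2.0894 - 0.05*4.1787 = 1.8804
  y_2 = -0.7075 - 0.05*-2.8301 = -0.566
Step 3: grad_x = 2*1*1.8804 = 3.7608, grad_y = 2*2*-0.566 = -2.2641
  x_3 = 1.8804 - 0.05*3.7608 = 1.6924
  y_3 = -0.566 - 0.05*-2.2641 = -0.4528
f(1.6924, -0.4528) = 1*1.6924^2 + 2*(-0.4528)^2 = 3.2742


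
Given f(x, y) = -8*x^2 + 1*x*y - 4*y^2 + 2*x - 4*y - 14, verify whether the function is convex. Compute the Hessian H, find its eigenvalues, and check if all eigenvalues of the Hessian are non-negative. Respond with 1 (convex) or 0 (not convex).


The Hessian of f(x,y) = -8*x^2 + 1*x*y - 4*y^2 + 2*x - 4*y - 14 is:
H = [[-16, 1], [1, -8]]
Trace = -16 - 8 = -24
Determinant = -16*-8 - (1)^2 = 127
Discriminant = (-24)^2 - 4*127 = 68.0
Eigenvalues: lambda_1 = -16.1231, lambda_2 = -7.8769
The function is not convex.

0


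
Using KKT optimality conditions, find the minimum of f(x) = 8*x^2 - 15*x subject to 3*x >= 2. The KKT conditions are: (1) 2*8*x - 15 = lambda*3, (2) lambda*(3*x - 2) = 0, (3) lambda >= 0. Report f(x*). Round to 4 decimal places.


Step 1: Try lambda = 0 (constraint inactive).
Stationarity: 2*8*x - 15 = 0
x* = 15/(2*8) = 0.9375
Check constraint: 3*0.9375 = 2.8125 >= 2 -- satisfied.
Step 2: Compute optimal value.
f(x*) = 8*0.9375^2 - 15*0.9375 = -7.0313


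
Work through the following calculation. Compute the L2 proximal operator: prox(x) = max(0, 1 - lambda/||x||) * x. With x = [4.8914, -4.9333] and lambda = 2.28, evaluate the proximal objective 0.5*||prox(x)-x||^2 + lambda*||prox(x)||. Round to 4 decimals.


Step 1: Compute ||x||.
||x|| = 6.9472
Step 2: Compute scaling factor.
scale = max(0, 1 - 2.28/6.9472) = 0.6718
Step 3: prox(x) = [3.2861, -3.3142]
||prox(x)|| = 4.6672
Step 4: Proximal objective.
0.5*||prox-x||^2 = 2.5992
lambda*||prox|| = 10.6412
Total = 13.2404


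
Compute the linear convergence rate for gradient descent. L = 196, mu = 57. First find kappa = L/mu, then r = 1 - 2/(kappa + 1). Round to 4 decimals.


Step 1: Compute the condition number.
kappa = L/mu = 196/57 = 3.4386
Step 2: Compute the convergence rate.
r = 1 - 2/(kappa + 1) = 1 - 2*mu/(L + mu) = (L - mu)/(L + mu) = 139/253 = 0.5494


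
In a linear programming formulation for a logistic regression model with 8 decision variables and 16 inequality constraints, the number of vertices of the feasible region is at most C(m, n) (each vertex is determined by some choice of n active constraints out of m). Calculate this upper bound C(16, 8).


Each vertex corresponds to some choice of n active constraints out of m, so the number of vertices is at most C(m, n) = m! / (n!(m-n)!).
m = 16, n = 8
Numerator: 16 * 15 * 14 * 13 * 12 * 11 * 10 * 9
Denominator: 8! = 40320
C(16, 8) = 12870


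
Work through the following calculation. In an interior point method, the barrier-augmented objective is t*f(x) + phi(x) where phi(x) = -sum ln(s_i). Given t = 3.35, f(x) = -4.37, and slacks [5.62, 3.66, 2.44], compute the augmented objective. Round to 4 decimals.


Step 1: Compute log-barrier.
ln values: [1.7263, 1.2975, 0.892]
phi = -(1.7263 + 1.2975 + 0.892) = -3.9158
Step 2: Compute augmented objective.
t*f(x) = 3.35*-4.37 = -14.6395
Total = -14.6395 - 3.9158 = -18.5553


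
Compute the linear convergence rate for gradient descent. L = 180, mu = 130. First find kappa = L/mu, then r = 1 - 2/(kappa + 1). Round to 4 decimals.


Step 1: Compute the condition number.
kappa = L/mu = 180/130 = 1.3846
Step 2: Compute the convergence rate.
r = 1 - 2/(kappa + 1) = 1 - 2*mu/(L + mu) = (L - mu)/(L + mu) = 50/310 = 0.1613


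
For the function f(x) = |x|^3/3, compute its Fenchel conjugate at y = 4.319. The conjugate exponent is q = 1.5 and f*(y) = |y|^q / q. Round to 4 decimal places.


The conjugate exponent q satisfies 1/p + 1/q = 1.
p = 3, so q = 3/(3 - 1) = 1.5
|y|^q = 4.319^1.5 = 8.9758
f*(4.319) = 8.9758 / 1.5 = 5.9839


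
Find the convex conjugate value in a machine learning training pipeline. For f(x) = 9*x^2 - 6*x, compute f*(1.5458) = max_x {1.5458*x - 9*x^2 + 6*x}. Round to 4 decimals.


f*(y) = sup_x {y*x - a*x^2 - b*x} = sup_x {(y-b)*x - a*x^2}
FOC: (y - b) - 2a*x = 0 => x* = (y - b)/(2a)
x* = (1.5458 + 6)/(2*9) = 0.4192
f*(1.5458) = (y-b)^2/(4a) = (1.5458 + 6)^2/(4*9)
= 56.9391/36 = 1.5816


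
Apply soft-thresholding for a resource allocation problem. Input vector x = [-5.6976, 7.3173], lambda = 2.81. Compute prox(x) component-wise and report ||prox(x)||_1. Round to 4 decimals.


Soft-thresholding with lambda = 2.81:
prox(-5.6976) = sign(-5.6976)*max(|-5.6976| - 2.81, 0) = -2.8876
prox(7.3173) = sign(7.3173)*max(|7.3173| - 2.81, 0) = 4.5073
prox(x) = [-2.8876, 4.5073]
||prox(x)||_1 = 2.8876 + 4.5073 = 7.3949


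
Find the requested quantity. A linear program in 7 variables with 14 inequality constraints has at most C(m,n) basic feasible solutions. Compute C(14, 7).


Each vertex corresponds to some choice of n active constraints out of m, so the number of vertices is at most C(m, n) = m! / (n!(m-n)!).
m = 14, n = 7
Numerator: 14 * 13 * 12 * 11 * 10 * 9 * 8
Denominator: 7! = 5040
C(14, 7) = 3432


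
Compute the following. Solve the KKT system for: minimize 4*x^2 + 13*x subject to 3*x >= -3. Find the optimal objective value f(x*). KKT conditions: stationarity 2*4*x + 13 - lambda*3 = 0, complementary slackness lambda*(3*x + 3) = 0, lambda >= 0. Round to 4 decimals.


Step 1: Try lambda = 0 (constraint inactive).
x_unc = -13/(2*4) = -1.625
Check: 3*-1.625 = -4.875 < -3 -- violated!
Step 2: Constraint must be active: 3*x = -3
x* = -3/3 = -1.0
lambda = (2*4*(-1.0) + 13)/3 = 1.6667
Step 3: Compute optimal value.
f(x*) = 4*(-1.0)^2 + 13*(-1.0) = -9.0


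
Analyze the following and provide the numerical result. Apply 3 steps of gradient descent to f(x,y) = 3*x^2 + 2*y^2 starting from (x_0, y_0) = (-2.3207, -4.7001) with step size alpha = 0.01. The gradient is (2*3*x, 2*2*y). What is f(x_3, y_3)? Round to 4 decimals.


Gradient descent on f(x,y) = 3*x^2 + 2*y^2.
Starting point: (-2.3207, -4.7001), alpha = 0.01
Step 1: grad_x = 2*3*-2.3207 = -13.9242, grad_y = 2*2*-4.7001 = -18.8004
  x_1 = -2.3207 - 0.01*-13.9242 = -2.1815
  y_1 = -4.7001 - 0.01*-18.8004 = -4.5121
Step 2: grad_x = 2*3*-2.1815 = -13.0887, grad_y = 2*2*-4.5121 = -18.0484
  x_2 = -2.1815 - 0.01*-13.0887 = -2.0506
  y_2 = -4.5121 - 0.01*-18.0484 = -4.3316
Step 3: grad_x = 2*3*-2.0506 = -12.3034, grad_y = 2*2*-4.3316 = -17.3264
  x_3 = -2.0506 - 0.01*-12.3034 = -1.9275
  y_3 = -4.3316 - 0.01*-17.3264 = -4.1583
f(-1.9275, -4.1583) = 3*(-1.9275)^2 + 2*(-4.1583)^2 = 45.7299


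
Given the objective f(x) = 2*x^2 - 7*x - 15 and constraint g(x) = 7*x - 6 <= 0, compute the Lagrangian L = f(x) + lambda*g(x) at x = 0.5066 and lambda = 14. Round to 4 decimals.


Step 1: Evaluate f(x).
f(0.5066) = 2*0.5066^2 - 7*0.5066 - 15 = -18.0329
Step 2: Evaluate g(x).
g(0.5066) = 7*0.5066 - 6 = -2.4538
Step 3: Compute Lagrangian.
L = -18.0329 + 14*-2.4538 = -52.3861


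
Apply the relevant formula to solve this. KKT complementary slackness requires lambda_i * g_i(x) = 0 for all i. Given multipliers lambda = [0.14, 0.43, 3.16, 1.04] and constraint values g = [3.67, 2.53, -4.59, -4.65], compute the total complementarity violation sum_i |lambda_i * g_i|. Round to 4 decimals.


KKT complementary slackness check:
lambda_1 * g_1 = 0.14 * 3.67 = 0.5138
lambda_2 * g_2 = 0.43 * 2.53 = 1.0879
lambda_3 * g_3 = 3.16 * -4.59 = -14.5044
lambda_4 * g_4 = 1.04 * -4.65 = -4.836
Total violation = 0.5138 + 1.0879 + 14.5044 + 4.836 = 20.9421


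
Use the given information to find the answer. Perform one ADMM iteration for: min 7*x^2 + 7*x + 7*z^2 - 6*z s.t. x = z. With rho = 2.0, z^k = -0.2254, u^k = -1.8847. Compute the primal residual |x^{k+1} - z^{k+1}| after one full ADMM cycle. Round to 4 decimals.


ADMM iteration with rho = 2.0, z^k = -0.2254, u^k = -1.8847
Step 1: x-update.
Minimize 7*x^2 + 7*x + (2.0/2)*(x + 0.2254 - 1.8847)^2
FOC: (2*7 + 2.0)*x = -7 + 2.0*(-0.2254 + 1.8847)
x^{k+1} = -0.2301
Step 2: z-update.
Minimize 7*z^2 - 6*z + (2.0/2)*(-0.2301 - z - 1.8847)^2
FOC: (2*7 + 2.0)*z = 6 + 2.0*(-0.2301 - 1.8847)
z^{k+1} = 0.1107
Step 3: u-update.
u^{k+1} = -1.8847 - 0.2301 - 0.1107 = -2.2254
Step 4: Primal residual = |-0.2301 - 0.1107| = 0.3407


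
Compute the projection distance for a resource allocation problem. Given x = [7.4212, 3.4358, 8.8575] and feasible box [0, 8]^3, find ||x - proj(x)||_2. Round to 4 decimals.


Project each component onto [0, 8].
clip(7.4212) = 7.4212, clip(3.4358) = 3.4358, clip(8.8575) = 8.0
Projection = [7.4212, 3.4358, 8.0]
Squared diffs: [0.0, 0.0, 0.7353]
Distance = sqrt(0.7353) = 0.8575


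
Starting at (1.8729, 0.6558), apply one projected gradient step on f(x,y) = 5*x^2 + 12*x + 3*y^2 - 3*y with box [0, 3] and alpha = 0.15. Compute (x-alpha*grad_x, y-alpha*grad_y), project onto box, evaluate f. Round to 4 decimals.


Step 1: Compute gradient at (1.8729, 0.6558).
grad_x = 2*5*1.8729 + 12 = 30.729
grad_y = 2*3*0.6558 - 3 = 0.9348
Step 2: Gradient step.
x_raw = 1.8729 - 0.15*30.729 = -2.7365
y_raw = 0.6558 - 0.15*0.9348 = 0.5156
Step 3: Project onto [0, 3].
x_proj = clip(-2.7365) = 0.0
y_proj = clip(0.5156) = 0.5156
Step 4: Evaluate f.
f(0.0, 0.5156) = -0.7493


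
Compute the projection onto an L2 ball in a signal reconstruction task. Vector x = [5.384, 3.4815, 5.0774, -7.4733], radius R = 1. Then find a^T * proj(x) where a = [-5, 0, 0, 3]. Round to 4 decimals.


Step 1: Compute ||x|| (intermediates to 6 decimals).
||x|| = sqrt(5.384^2 + 3.4815^2 + 5.0774^2 + (-7.4733)^2) = 11.078741
Step 2: Project.
Since ||x|| > R, scale = R/||x|| = 1/11.078741 = 0.090263, proj(x) = scale * x
proj(x) = [0.485976, 0.314251, 0.458301, -0.674562]
Step 3: Dot product.
a^T * proj(x) = -5*0.485976 + 0*0.314251 + 0*0.458301 + 3*(-0.674562) = -4.4536


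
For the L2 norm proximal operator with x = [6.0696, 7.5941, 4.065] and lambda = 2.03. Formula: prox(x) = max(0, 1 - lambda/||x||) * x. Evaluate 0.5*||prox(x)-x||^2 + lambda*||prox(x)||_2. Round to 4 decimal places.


Step 1: Compute ||x||.
||x|| = 10.5373
Step 2: Compute scaling factor.
scale = max(0, 1 - 2.03/10.5373) = 0.8074
Step 3: prox(x) = [4.9003, 6.1311, 3.2819]
||prox(x)|| = 8.5073
Step 4: Proximal objective.
0.5*||prox-x||^2 = 2.0605
lambda*||prox|| = 17.2698
Total = 19.3303


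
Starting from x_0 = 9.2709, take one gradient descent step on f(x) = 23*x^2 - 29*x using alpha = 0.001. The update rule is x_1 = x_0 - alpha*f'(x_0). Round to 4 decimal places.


We compute the gradient at x_0 and apply the update.
f'(x) = 46*x - 29
f'(9.2709) = 46*9.2709 - 29 = 397.4614
x_1 = 9.2709 - 0.001*397.4614 = 8.8734


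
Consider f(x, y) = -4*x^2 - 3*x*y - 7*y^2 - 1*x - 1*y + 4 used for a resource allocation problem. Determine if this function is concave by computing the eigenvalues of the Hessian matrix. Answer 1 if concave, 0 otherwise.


The Hessian of f(x,y) = -4*x^2 - 3*x*y - 7*y^2 - 1*x - 1*y + 4 is:
H = [[-8, -3], [-3, -14]]
Trace = -8 - 14 = -22
Determinant = -8*-14 - (-3)^2 = 103
Discriminant = (-22)^2 - 4*103 = 72.0
Eigenvalues: lambda_1 = -15.2426, lambda_2 = -6.7574
The function is concave.

1


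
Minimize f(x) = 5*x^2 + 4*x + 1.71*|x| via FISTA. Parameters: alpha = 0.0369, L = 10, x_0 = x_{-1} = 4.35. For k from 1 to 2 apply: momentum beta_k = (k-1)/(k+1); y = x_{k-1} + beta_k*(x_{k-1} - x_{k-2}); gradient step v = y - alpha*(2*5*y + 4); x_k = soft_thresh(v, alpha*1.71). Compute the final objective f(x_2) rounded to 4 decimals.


FISTA on f(x) = 5*x^2 + 4*x + 1.71*|x|
L = 10, alpha = 0.0369
Iteration 1: beta = 0.0, y = 4.35 + 0.0*(4.35 - 4.35) = 4.35
  grad(y) = 47.5, v = y - alpha*grad = 2.5973
  prox(v) = soft_thresh(2.5973, 0.0631) = 2.5342
Iteration 2: beta = 0.3333, y = 2.5342 + 0.3333*(2.5342 - 4.35) = 1.9289
  grad(y) = 23.2887, v = y - alpha*grad = 1.0695
  prox(v) = soft_thresh(1.0695, 0.0631) = 1.0064
f(x_2) = 5*1.0064^2 + 4*1.0064 + 1.71*|1.0064| = 10.811


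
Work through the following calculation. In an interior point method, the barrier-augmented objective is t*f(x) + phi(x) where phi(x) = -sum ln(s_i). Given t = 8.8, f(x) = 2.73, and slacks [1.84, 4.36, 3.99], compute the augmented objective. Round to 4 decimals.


Step 1: Compute log-barrier.
ln values: [0.6098, 1.4725, 1.3838]
phi = -(0.6098 + 1.4725 + 1.3838) = -3.466
Step 2: Compute augmented objective.
t*f(x) = 8.8*2.73 = 24.024
Total = 24.024 - 3.466 = 20.558


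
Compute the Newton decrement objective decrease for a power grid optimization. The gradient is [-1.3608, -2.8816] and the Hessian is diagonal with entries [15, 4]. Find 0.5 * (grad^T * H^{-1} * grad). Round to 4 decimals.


Step 1: H is diagonal, so H^(-1) * g = [-0.0907, -0.7204].
Step 2: g^T H^(-1) g = sum_i g_i^2 / H_ii
  = (-1.3608)^2/15 + (-2.8816)^2/4
  = 0.1235 + 2.0759 = 2.1994
Step 3: Objective decrease = 0.5 * g^T H^(-1) g = 1.0997


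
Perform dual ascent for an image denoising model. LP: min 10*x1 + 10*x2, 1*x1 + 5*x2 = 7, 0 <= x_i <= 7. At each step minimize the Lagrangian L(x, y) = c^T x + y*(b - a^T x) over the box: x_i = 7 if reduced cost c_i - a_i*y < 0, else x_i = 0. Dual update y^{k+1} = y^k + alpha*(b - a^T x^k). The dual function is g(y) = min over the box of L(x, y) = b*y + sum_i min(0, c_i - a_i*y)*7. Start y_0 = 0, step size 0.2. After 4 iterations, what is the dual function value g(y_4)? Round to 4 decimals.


Dual ascent for LP: min 10*x1 + 10*x2, 1*x1 + 5*x2 = 7, 0 <= x_i <= 7
Step 1: y^k = 0.0, reduced costs: (10.0, 10.0)
  x^k = (0.0, 0.0), subgradient = b - a^T x = 7.0
  y^{k+1} = 0.0 + 0.2*7.0 = 1.4
Step 2: y^k = 1.4, reduced costs: (8.6, 3.0)
  x^k = (0.0, 0.0), subgradient = b - a^T x = 7.0
  y^{k+1} = 1.4 + 0.2*7.0 = 2.8
Step 3: y^k = 2.8, reduced costs: (7.2, -4.0)
  x^k = (0.0, 7.0), subgradient = b - a^T x = -28.0
  y^{k+1} = 2.8 + 0.2*-28.0 = -2.8
Step 4: y^k = -2.8, reduced costs: (12.8, 24.0)
  x^k = (0.0, 0.0), subgradient = b - a^T x = 7.0
  y^{k+1} = -2.8 + 0.2*7.0 = -1.4
Dual objective at y_4 = -1.4: reduced costs (11.4, 17.0), box minimizer x = (0.0, 0.0)
g(y_4) = b*y + (c1 - a1*y)*x1 + (c2 - a2*y)*x2 = 7*(-1.4) + 11.4*0.0 + 17.0*0.0 = -9.8 + 0.0 + 0.0 = -9.8


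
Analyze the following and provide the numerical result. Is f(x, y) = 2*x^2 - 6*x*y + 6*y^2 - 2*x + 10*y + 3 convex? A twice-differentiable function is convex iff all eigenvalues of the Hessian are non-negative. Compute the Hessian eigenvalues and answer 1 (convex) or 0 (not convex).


The Hessian of f(x,y) = 2*x^2 - 6*x*y + 6*y^2 - 2*x + 10*y + 3 is:
H = [[4, -6], [-6, 12]]
Trace = 4 + 12 = 16
Determinant = 4*12 - (-6)^2 = 12
Discriminant = (16)^2 - 4*12 = 208.0
Eigenvalues: lambda_1 = 0.7889, lambda_2 = 15.2111
The function is convex.

1


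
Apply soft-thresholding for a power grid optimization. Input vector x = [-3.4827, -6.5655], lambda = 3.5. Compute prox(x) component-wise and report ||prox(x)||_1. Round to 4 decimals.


Soft-thresholding with lambda = 3.5:
prox(-3.4827) = sign(-3.4827)*max(|-3.4827| - 3.5, 0) = 0.0
prox(-6.5655) = sign(-6.5655)*max(|-6.5655| - 3.5, 0) = -3.0655
prox(x) = [0.0, -3.0655]
||prox(x)||_1 = 0.0 + 3.0655 = 3.0655


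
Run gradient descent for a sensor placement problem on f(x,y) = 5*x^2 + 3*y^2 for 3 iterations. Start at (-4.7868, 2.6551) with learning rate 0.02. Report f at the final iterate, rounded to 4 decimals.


Gradient descent on f(x,y) = 5*x^2 + 3*y^2.
Starting point: (-4.7868, 2.6551), alpha = 0.02
Step 1: grad_x = 2*5*-4.7868 = -47.868, grad_y = 2*3*2.6551 = 15.9306
  x_1 = -4.7868 - 0.02*-47.868 = -3.8294
  y_1 = 2.6551 - 0.02*15.9306 = 2.3365
Step 2: grad_x = 2*5*-3.8294 = -38.2944, grad_y = 2*3*2.3365 = 14.0189
  x_2 = -3.8294 - 0.02*-38.2944 = -3.0636
  y_2 = 2.3365 - 0.02*14.0189 = 2.0561
Step 3: grad_x = 2*5*-3.0636 = -30.6355, grad_y = 2*3*2.0561 = 12.3367
  x_3 = -3.0636 - 0.02*-30.6355 = -2.4508
  y_3 = 2.0561 - 0.02*12.3367 = 1.8094
f(-2.4508, 1.8094) = 5*(-2.4508)^2 + 3*1.8094^2 = 39.8547


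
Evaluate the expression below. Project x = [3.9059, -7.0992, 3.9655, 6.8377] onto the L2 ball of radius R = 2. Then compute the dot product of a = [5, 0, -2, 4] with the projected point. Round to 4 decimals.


Step 1: Compute ||x|| (intermediates to 6 decimals).
||x|| = sqrt(3.9059^2 + (-7.0992)^2 + 3.9655^2 + 6.8377^2) = 11.31963
Step 2: Project.
Since ||x|| > R, scale = R/||x|| = 2/11.31963 = 0.176684, proj(x) = scale * x
proj(x) = [0.69011, -1.254315, 0.70064, 1.208112]
Step 3: Dot product.
a^T * proj(x) = 5*0.69011 + 0*(-1.254315) - 2*0.70064 + 4*1.208112 = 6.8817


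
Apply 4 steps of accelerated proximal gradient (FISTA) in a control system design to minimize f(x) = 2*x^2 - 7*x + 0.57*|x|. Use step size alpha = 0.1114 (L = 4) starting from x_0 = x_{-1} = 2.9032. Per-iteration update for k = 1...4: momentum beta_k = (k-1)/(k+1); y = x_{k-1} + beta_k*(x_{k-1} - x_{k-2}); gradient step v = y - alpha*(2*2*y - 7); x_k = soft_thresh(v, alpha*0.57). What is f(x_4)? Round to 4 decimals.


FISTA on f(x) = 2*x^2 - 7*x + 0.57*|x|
L = 4, alpha = 0.1114
Iteration 1: beta = 0.0, y = 2.9032 + 0.0*(2.9032 - 2.9032) = 2.9032
  grad(y) = 4.6128, v = y - alpha*grad = 2.3893
  prox(v) = soft_thresh(2.3893, 0.0635) = 2.3258
Iteration 2: beta = 0.3333, y = 2.3258 + 0.3333*(2.3258 - 2.9032) = 2.1334
  grad(y) = 1.5335, v = y - alpha*grad = 1.9625
  prox(v) = soft_thresh(1.9625, 0.0635) = 1.899
Iteration 3: beta = 0.5, y = 1.899 + 0.5*(1.899 - 2.3258) = 1.6857
  grad(y) = -0.2574, v = y - alpha*grad = 1.7143
  prox(v) = soft_thresh(1.7143, 0.0635) = 1.6508
Iteration 4: beta = 0.6, y = 1.6508 + 0.6*(1.6508 - 1.899) = 1.5019
  grad(y) = -0.9924, v = y - alpha*grad = 1.6125
  prox(v) = soft_thresh(1.6125, 0.0635) = 1.549
f(x_4) = 2*1.549^2 - 7*1.549 + 0.57*|1.549| = -5.1613


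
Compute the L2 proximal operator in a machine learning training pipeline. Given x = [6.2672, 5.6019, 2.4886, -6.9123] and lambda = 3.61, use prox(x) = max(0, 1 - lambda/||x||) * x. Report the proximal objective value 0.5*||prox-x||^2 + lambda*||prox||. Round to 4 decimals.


Step 1: Compute ||x||.
||x|| = 11.1639
Step 2: Compute scaling factor.
scale = max(0, 1 - 3.61/11.1639) = 0.6766
Step 3: prox(x) = [4.2406, 3.7904, 1.6839, -4.6771]
||prox(x)|| = 7.5539
Step 4: Proximal objective.
0.5*||prox-x||^2 = 6.5161
lambda*||prox|| = 27.2696
Total = 33.7855


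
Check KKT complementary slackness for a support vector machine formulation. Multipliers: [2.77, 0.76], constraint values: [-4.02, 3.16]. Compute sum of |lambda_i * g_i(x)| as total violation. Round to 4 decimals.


KKT complementary slackness check:
lambda_1 * g_1 = 2.77 * -4.02 = -11.1354
lambda_2 * g_2 = 0.76 * 3.16 = 2.4016
Total violation = 11.1354 + 2.4016 = 13.537


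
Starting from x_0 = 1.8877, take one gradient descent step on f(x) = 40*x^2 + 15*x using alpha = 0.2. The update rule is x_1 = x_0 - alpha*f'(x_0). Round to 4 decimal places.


We compute the gradient at x_0 and apply the update.
f'(x) = 80*x + 15
f'(1.8877) = 80*1.8877 + 15 = 166.016
x_1 = 1.8877 - 0.2*166.016 = -31.3155


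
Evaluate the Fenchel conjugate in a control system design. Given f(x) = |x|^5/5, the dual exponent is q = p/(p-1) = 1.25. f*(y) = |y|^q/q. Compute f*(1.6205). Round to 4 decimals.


The conjugate exponent q satisfies 1/p + 1/q = 1.
p = 5, so q = 5/(5 - 1) = 1.25
|y|^q = 1.6205^1.25 = 1.8284
f*(1.6205) = 1.8284 / 1.25 = 1.4627


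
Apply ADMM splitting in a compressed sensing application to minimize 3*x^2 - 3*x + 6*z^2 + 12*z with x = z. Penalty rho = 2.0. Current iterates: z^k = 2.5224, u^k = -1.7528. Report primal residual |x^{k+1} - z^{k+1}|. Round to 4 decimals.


ADMM iteration with rho = 2.0, z^k = 2.5224, u^k = -1.7528
Step 1: x-update.
Minimize 3*x^2 - 3*x + (2.0/2)*(x - 2.5224 - 1.7528)^2
FOC: (2*3 + 2.0)*x = 3 + 2.0*(2.5224 + 1.7528)
x^{k+1} = 1.4438
Step 2: z-update.
Minimize 6*z^2 + 12*z + (2.0/2)*(1.4438 - z - 1.7528)^2
FOC: (2*6 + 2.0)*z = -12 + 2.0*(1.4438 - 1.7528)
z^{k+1} = -0.9013
Step 3: u-update.
u^{k+1} = -1.7528 + 1.4438 + 0.9013 = 0.5923
Step 4: Primal residual = |1.4438 + 0.9013| = 2.3451


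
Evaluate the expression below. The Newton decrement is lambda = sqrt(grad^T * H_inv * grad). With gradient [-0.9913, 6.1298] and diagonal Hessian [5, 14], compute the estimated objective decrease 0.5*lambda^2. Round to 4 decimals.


Step 1: H is diagonal, so H^(-1) * g = [-0.1983, 0.4378].
Step 2: g^T H^(-1) g = sum_i g_i^2 / H_ii
  = (-0.9913)^2/5 + (6.1298)^2/14
  = 0.1965 + 2.6839 = 2.8804
Step 3: Objective decrease = 0.5 * g^T H^(-1) g = 1.4402


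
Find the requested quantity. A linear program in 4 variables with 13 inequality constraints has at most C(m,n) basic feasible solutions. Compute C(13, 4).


Each vertex corresponds to some choice of n active constraints out of m, so the number of vertices is at most C(m, n) = m! / (n!(m-n)!).
m = 13, n = 4
Numerator: 13 * 12 * 11 * 10
Denominator: 4! = 24
C(13, 4) = 715


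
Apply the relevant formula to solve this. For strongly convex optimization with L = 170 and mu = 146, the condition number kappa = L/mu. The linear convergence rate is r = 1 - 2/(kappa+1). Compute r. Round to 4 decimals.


Step 1: Compute the condition number.
kappa = L/mu = 170/146 = 1.1644
Step 2: Compute the convergence rate.
r = 1 - 2/(kappa + 1) = 1 - 2*mu/(L + mu) = (L - mu)/(L + mu) = 24/316 = 0.0759


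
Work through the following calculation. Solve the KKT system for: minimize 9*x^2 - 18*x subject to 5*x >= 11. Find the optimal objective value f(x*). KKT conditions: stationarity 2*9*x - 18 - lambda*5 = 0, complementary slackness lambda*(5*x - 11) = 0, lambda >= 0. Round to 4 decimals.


Step 1: Try lambda = 0 (constraint inactive).
x_unc = 18/(2*9) = 1.0
Check: 5*1.0 = 5.0 < 11 -- violated!
Step 2: Constraint must be active: 5*x = 11
x* = 11/5 = 2.2
lambda = (2*9*2.2 - 18)/5 = 4.32
Step 3: Compute optimal value.
f(x*) = 9*2.2^2 - 18*2.2 = 3.96


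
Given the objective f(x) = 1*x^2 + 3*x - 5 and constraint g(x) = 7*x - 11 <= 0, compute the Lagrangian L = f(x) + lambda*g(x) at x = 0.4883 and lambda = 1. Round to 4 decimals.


Step 1: Evaluate f(x).
f(0.4883) = 1*0.4883^2 + 3*0.4883 - 5 = -3.2967
Step 2: Evaluate g(x).
g(0.4883) = 7*0.4883 - 11 = -7.5819
Step 3: Compute Lagrangian.
L = -3.2967 + 1*-7.5819 = -10.8786
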